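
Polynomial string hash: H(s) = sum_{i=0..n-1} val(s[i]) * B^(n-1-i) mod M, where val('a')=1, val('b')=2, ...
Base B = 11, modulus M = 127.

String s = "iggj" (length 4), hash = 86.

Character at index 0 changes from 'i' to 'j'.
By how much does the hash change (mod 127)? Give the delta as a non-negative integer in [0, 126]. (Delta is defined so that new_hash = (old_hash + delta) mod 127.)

Delta formula: (val(new) - val(old)) * B^(n-1-k) mod M
  val('j') - val('i') = 10 - 9 = 1
  B^(n-1-k) = 11^3 mod 127 = 61
  Delta = 1 * 61 mod 127 = 61

Answer: 61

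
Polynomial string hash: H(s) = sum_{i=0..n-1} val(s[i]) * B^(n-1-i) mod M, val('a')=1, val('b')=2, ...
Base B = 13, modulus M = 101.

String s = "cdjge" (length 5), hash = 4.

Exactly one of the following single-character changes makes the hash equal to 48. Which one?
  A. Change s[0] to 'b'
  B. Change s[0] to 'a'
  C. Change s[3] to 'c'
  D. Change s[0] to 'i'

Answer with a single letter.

Option A: s[0]='c'->'b', delta=(2-3)*13^4 mod 101 = 22, hash=4+22 mod 101 = 26
Option B: s[0]='c'->'a', delta=(1-3)*13^4 mod 101 = 44, hash=4+44 mod 101 = 48 <-- target
Option C: s[3]='g'->'c', delta=(3-7)*13^1 mod 101 = 49, hash=4+49 mod 101 = 53
Option D: s[0]='c'->'i', delta=(9-3)*13^4 mod 101 = 70, hash=4+70 mod 101 = 74

Answer: B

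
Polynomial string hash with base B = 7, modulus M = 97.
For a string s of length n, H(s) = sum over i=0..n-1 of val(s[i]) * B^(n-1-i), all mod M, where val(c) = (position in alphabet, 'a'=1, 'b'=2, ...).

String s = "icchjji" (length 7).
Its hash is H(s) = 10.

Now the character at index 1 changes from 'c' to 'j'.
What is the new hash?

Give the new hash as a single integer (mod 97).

Answer: 95

Derivation:
val('c') = 3, val('j') = 10
Position k = 1, exponent = n-1-k = 5
B^5 mod M = 7^5 mod 97 = 26
Delta = (10 - 3) * 26 mod 97 = 85
New hash = (10 + 85) mod 97 = 95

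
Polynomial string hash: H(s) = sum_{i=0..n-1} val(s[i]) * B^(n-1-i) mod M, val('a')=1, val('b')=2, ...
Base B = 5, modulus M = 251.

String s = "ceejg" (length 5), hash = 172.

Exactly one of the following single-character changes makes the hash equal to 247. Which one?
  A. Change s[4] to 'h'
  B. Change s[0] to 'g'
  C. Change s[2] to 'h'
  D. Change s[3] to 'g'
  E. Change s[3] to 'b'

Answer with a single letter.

Option A: s[4]='g'->'h', delta=(8-7)*5^0 mod 251 = 1, hash=172+1 mod 251 = 173
Option B: s[0]='c'->'g', delta=(7-3)*5^4 mod 251 = 241, hash=172+241 mod 251 = 162
Option C: s[2]='e'->'h', delta=(8-5)*5^2 mod 251 = 75, hash=172+75 mod 251 = 247 <-- target
Option D: s[3]='j'->'g', delta=(7-10)*5^1 mod 251 = 236, hash=172+236 mod 251 = 157
Option E: s[3]='j'->'b', delta=(2-10)*5^1 mod 251 = 211, hash=172+211 mod 251 = 132

Answer: C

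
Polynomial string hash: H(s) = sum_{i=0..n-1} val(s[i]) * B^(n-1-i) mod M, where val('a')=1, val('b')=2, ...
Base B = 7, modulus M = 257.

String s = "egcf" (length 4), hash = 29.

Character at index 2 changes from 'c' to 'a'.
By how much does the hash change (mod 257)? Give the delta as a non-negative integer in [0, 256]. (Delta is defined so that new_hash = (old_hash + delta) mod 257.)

Delta formula: (val(new) - val(old)) * B^(n-1-k) mod M
  val('a') - val('c') = 1 - 3 = -2
  B^(n-1-k) = 7^1 mod 257 = 7
  Delta = -2 * 7 mod 257 = 243

Answer: 243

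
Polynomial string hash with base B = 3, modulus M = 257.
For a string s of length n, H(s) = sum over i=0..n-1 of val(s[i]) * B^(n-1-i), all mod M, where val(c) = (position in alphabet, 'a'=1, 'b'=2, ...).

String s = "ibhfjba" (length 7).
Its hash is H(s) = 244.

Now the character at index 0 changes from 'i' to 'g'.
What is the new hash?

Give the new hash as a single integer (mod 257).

val('i') = 9, val('g') = 7
Position k = 0, exponent = n-1-k = 6
B^6 mod M = 3^6 mod 257 = 215
Delta = (7 - 9) * 215 mod 257 = 84
New hash = (244 + 84) mod 257 = 71

Answer: 71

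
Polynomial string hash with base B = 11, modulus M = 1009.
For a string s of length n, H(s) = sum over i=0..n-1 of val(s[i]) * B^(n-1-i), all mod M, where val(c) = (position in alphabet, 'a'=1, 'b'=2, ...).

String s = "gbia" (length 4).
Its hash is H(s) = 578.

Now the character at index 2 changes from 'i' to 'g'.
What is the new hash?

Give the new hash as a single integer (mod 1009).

Answer: 556

Derivation:
val('i') = 9, val('g') = 7
Position k = 2, exponent = n-1-k = 1
B^1 mod M = 11^1 mod 1009 = 11
Delta = (7 - 9) * 11 mod 1009 = 987
New hash = (578 + 987) mod 1009 = 556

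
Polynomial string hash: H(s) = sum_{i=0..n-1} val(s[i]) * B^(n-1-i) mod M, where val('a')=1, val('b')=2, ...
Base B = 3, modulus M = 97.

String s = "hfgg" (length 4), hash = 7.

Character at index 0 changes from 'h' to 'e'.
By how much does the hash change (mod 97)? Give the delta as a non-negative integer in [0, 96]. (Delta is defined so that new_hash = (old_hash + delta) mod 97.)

Delta formula: (val(new) - val(old)) * B^(n-1-k) mod M
  val('e') - val('h') = 5 - 8 = -3
  B^(n-1-k) = 3^3 mod 97 = 27
  Delta = -3 * 27 mod 97 = 16

Answer: 16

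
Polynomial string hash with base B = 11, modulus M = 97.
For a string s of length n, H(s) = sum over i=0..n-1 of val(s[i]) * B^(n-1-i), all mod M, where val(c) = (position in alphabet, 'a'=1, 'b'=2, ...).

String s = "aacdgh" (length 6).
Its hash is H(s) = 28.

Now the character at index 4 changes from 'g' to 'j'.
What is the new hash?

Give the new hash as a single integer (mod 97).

val('g') = 7, val('j') = 10
Position k = 4, exponent = n-1-k = 1
B^1 mod M = 11^1 mod 97 = 11
Delta = (10 - 7) * 11 mod 97 = 33
New hash = (28 + 33) mod 97 = 61

Answer: 61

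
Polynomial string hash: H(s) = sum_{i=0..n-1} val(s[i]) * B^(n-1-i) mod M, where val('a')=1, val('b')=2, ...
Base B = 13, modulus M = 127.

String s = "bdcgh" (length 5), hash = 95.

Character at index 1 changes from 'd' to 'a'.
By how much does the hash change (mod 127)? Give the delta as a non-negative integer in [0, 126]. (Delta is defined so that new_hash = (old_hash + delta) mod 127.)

Answer: 13

Derivation:
Delta formula: (val(new) - val(old)) * B^(n-1-k) mod M
  val('a') - val('d') = 1 - 4 = -3
  B^(n-1-k) = 13^3 mod 127 = 38
  Delta = -3 * 38 mod 127 = 13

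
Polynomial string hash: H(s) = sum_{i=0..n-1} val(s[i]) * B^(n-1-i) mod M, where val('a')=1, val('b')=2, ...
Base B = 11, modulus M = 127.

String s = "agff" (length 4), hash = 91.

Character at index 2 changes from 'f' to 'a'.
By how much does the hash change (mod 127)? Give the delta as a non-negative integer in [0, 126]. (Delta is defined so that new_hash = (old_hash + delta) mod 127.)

Answer: 72

Derivation:
Delta formula: (val(new) - val(old)) * B^(n-1-k) mod M
  val('a') - val('f') = 1 - 6 = -5
  B^(n-1-k) = 11^1 mod 127 = 11
  Delta = -5 * 11 mod 127 = 72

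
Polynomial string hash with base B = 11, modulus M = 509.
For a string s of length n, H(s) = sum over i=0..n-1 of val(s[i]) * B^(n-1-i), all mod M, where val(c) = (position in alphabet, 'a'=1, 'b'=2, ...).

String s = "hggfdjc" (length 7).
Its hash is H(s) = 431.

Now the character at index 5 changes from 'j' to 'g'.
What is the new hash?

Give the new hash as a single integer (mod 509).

val('j') = 10, val('g') = 7
Position k = 5, exponent = n-1-k = 1
B^1 mod M = 11^1 mod 509 = 11
Delta = (7 - 10) * 11 mod 509 = 476
New hash = (431 + 476) mod 509 = 398

Answer: 398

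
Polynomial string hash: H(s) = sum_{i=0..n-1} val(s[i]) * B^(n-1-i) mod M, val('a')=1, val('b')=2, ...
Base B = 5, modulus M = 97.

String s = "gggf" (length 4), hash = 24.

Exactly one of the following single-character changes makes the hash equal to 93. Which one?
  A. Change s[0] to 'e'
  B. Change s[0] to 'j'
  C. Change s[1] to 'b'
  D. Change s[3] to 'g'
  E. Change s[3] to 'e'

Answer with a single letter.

Option A: s[0]='g'->'e', delta=(5-7)*5^3 mod 97 = 41, hash=24+41 mod 97 = 65
Option B: s[0]='g'->'j', delta=(10-7)*5^3 mod 97 = 84, hash=24+84 mod 97 = 11
Option C: s[1]='g'->'b', delta=(2-7)*5^2 mod 97 = 69, hash=24+69 mod 97 = 93 <-- target
Option D: s[3]='f'->'g', delta=(7-6)*5^0 mod 97 = 1, hash=24+1 mod 97 = 25
Option E: s[3]='f'->'e', delta=(5-6)*5^0 mod 97 = 96, hash=24+96 mod 97 = 23

Answer: C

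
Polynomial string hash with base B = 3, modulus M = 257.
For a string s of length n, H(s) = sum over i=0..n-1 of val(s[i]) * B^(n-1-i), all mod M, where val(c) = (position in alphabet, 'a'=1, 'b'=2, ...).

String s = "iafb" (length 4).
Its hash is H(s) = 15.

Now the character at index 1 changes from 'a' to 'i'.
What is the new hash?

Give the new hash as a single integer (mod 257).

val('a') = 1, val('i') = 9
Position k = 1, exponent = n-1-k = 2
B^2 mod M = 3^2 mod 257 = 9
Delta = (9 - 1) * 9 mod 257 = 72
New hash = (15 + 72) mod 257 = 87

Answer: 87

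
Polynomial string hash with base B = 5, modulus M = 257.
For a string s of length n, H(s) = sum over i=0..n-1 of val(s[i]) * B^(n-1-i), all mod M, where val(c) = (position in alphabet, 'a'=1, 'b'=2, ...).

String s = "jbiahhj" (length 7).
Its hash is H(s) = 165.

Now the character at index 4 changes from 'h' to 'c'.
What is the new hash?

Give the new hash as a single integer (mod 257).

val('h') = 8, val('c') = 3
Position k = 4, exponent = n-1-k = 2
B^2 mod M = 5^2 mod 257 = 25
Delta = (3 - 8) * 25 mod 257 = 132
New hash = (165 + 132) mod 257 = 40

Answer: 40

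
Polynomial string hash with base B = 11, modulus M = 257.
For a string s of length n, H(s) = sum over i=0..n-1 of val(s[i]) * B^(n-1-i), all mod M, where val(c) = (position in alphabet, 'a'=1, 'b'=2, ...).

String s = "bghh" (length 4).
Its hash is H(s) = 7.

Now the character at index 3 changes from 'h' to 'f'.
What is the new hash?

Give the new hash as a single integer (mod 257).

Answer: 5

Derivation:
val('h') = 8, val('f') = 6
Position k = 3, exponent = n-1-k = 0
B^0 mod M = 11^0 mod 257 = 1
Delta = (6 - 8) * 1 mod 257 = 255
New hash = (7 + 255) mod 257 = 5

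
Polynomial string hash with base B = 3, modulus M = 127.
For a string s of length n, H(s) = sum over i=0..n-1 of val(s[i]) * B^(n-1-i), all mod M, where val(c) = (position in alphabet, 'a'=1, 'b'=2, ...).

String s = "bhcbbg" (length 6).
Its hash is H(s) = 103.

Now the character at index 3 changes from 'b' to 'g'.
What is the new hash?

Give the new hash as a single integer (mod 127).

Answer: 21

Derivation:
val('b') = 2, val('g') = 7
Position k = 3, exponent = n-1-k = 2
B^2 mod M = 3^2 mod 127 = 9
Delta = (7 - 2) * 9 mod 127 = 45
New hash = (103 + 45) mod 127 = 21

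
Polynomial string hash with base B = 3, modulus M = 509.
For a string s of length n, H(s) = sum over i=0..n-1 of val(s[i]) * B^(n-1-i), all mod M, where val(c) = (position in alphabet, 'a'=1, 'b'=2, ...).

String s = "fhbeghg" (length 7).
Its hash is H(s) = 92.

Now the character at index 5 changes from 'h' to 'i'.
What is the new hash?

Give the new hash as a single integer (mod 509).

Answer: 95

Derivation:
val('h') = 8, val('i') = 9
Position k = 5, exponent = n-1-k = 1
B^1 mod M = 3^1 mod 509 = 3
Delta = (9 - 8) * 3 mod 509 = 3
New hash = (92 + 3) mod 509 = 95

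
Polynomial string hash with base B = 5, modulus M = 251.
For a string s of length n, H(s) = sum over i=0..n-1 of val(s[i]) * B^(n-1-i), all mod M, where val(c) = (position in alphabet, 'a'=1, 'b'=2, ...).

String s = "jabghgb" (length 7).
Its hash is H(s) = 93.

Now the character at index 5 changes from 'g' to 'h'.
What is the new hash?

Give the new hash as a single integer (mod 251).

val('g') = 7, val('h') = 8
Position k = 5, exponent = n-1-k = 1
B^1 mod M = 5^1 mod 251 = 5
Delta = (8 - 7) * 5 mod 251 = 5
New hash = (93 + 5) mod 251 = 98

Answer: 98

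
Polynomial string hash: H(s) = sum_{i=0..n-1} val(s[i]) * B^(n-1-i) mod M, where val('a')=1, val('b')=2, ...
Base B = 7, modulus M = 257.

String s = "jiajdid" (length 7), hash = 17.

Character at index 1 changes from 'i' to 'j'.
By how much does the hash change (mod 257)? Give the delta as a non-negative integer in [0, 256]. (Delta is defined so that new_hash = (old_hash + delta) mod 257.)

Answer: 102

Derivation:
Delta formula: (val(new) - val(old)) * B^(n-1-k) mod M
  val('j') - val('i') = 10 - 9 = 1
  B^(n-1-k) = 7^5 mod 257 = 102
  Delta = 1 * 102 mod 257 = 102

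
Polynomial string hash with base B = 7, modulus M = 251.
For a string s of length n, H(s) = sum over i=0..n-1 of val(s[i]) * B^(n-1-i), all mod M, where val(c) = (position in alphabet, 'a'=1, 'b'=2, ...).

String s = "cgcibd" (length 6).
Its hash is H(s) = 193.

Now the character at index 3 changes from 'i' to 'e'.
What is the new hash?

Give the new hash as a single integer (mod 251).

val('i') = 9, val('e') = 5
Position k = 3, exponent = n-1-k = 2
B^2 mod M = 7^2 mod 251 = 49
Delta = (5 - 9) * 49 mod 251 = 55
New hash = (193 + 55) mod 251 = 248

Answer: 248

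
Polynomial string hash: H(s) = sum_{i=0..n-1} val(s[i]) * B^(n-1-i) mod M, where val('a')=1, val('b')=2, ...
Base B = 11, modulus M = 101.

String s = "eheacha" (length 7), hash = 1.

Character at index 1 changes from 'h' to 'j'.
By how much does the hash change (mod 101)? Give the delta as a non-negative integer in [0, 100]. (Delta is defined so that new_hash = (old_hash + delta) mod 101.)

Answer: 13

Derivation:
Delta formula: (val(new) - val(old)) * B^(n-1-k) mod M
  val('j') - val('h') = 10 - 8 = 2
  B^(n-1-k) = 11^5 mod 101 = 57
  Delta = 2 * 57 mod 101 = 13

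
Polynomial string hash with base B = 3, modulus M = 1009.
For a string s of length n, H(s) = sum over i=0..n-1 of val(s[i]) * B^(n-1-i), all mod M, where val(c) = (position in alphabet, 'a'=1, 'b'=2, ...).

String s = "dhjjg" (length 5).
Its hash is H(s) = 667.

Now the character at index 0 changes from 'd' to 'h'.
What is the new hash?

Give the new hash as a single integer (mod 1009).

val('d') = 4, val('h') = 8
Position k = 0, exponent = n-1-k = 4
B^4 mod M = 3^4 mod 1009 = 81
Delta = (8 - 4) * 81 mod 1009 = 324
New hash = (667 + 324) mod 1009 = 991

Answer: 991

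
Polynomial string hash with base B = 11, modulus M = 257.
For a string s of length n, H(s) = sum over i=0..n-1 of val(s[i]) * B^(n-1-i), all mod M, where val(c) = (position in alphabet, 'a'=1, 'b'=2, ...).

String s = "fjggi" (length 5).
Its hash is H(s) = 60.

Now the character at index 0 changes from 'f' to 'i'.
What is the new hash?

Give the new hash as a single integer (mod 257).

val('f') = 6, val('i') = 9
Position k = 0, exponent = n-1-k = 4
B^4 mod M = 11^4 mod 257 = 249
Delta = (9 - 6) * 249 mod 257 = 233
New hash = (60 + 233) mod 257 = 36

Answer: 36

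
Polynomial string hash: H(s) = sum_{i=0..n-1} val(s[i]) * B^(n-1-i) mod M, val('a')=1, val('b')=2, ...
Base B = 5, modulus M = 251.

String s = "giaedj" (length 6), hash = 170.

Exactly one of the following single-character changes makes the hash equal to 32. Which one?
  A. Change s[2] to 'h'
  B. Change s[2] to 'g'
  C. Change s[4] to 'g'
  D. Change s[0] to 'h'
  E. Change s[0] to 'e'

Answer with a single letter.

Option A: s[2]='a'->'h', delta=(8-1)*5^3 mod 251 = 122, hash=170+122 mod 251 = 41
Option B: s[2]='a'->'g', delta=(7-1)*5^3 mod 251 = 248, hash=170+248 mod 251 = 167
Option C: s[4]='d'->'g', delta=(7-4)*5^1 mod 251 = 15, hash=170+15 mod 251 = 185
Option D: s[0]='g'->'h', delta=(8-7)*5^5 mod 251 = 113, hash=170+113 mod 251 = 32 <-- target
Option E: s[0]='g'->'e', delta=(5-7)*5^5 mod 251 = 25, hash=170+25 mod 251 = 195

Answer: D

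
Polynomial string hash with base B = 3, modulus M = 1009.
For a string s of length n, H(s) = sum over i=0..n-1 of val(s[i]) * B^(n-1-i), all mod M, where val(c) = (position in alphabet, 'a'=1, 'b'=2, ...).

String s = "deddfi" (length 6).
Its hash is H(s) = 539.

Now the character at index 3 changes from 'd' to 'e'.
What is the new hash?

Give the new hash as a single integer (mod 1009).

val('d') = 4, val('e') = 5
Position k = 3, exponent = n-1-k = 2
B^2 mod M = 3^2 mod 1009 = 9
Delta = (5 - 4) * 9 mod 1009 = 9
New hash = (539 + 9) mod 1009 = 548

Answer: 548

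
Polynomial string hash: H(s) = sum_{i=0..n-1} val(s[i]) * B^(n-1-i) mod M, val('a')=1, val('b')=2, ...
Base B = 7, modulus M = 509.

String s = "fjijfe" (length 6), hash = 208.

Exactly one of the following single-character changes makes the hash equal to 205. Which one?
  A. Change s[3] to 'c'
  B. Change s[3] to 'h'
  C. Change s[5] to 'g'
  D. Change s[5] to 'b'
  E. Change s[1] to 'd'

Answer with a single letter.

Option A: s[3]='j'->'c', delta=(3-10)*7^2 mod 509 = 166, hash=208+166 mod 509 = 374
Option B: s[3]='j'->'h', delta=(8-10)*7^2 mod 509 = 411, hash=208+411 mod 509 = 110
Option C: s[5]='e'->'g', delta=(7-5)*7^0 mod 509 = 2, hash=208+2 mod 509 = 210
Option D: s[5]='e'->'b', delta=(2-5)*7^0 mod 509 = 506, hash=208+506 mod 509 = 205 <-- target
Option E: s[1]='j'->'d', delta=(4-10)*7^4 mod 509 = 355, hash=208+355 mod 509 = 54

Answer: D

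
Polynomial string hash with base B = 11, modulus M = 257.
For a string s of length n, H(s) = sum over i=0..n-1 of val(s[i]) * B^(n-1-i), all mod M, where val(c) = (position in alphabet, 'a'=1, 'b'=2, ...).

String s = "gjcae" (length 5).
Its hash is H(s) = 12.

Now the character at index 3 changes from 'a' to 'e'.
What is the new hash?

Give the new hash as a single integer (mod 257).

val('a') = 1, val('e') = 5
Position k = 3, exponent = n-1-k = 1
B^1 mod M = 11^1 mod 257 = 11
Delta = (5 - 1) * 11 mod 257 = 44
New hash = (12 + 44) mod 257 = 56

Answer: 56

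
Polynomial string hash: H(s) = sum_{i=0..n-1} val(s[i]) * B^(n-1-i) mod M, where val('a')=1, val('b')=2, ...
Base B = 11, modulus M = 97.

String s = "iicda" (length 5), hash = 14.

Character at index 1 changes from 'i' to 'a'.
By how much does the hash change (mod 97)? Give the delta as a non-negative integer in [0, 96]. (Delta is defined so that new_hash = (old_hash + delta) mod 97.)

Answer: 22

Derivation:
Delta formula: (val(new) - val(old)) * B^(n-1-k) mod M
  val('a') - val('i') = 1 - 9 = -8
  B^(n-1-k) = 11^3 mod 97 = 70
  Delta = -8 * 70 mod 97 = 22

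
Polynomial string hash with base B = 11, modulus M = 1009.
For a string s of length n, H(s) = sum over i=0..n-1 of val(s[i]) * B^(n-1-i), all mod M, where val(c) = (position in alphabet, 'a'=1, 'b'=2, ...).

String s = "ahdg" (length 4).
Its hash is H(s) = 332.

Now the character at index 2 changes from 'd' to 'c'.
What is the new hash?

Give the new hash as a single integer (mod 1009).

val('d') = 4, val('c') = 3
Position k = 2, exponent = n-1-k = 1
B^1 mod M = 11^1 mod 1009 = 11
Delta = (3 - 4) * 11 mod 1009 = 998
New hash = (332 + 998) mod 1009 = 321

Answer: 321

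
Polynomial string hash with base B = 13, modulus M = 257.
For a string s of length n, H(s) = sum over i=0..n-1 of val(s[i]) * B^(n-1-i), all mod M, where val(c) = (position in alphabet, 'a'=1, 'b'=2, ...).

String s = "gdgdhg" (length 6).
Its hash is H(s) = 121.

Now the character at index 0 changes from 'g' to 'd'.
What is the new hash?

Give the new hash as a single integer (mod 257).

val('g') = 7, val('d') = 4
Position k = 0, exponent = n-1-k = 5
B^5 mod M = 13^5 mod 257 = 185
Delta = (4 - 7) * 185 mod 257 = 216
New hash = (121 + 216) mod 257 = 80

Answer: 80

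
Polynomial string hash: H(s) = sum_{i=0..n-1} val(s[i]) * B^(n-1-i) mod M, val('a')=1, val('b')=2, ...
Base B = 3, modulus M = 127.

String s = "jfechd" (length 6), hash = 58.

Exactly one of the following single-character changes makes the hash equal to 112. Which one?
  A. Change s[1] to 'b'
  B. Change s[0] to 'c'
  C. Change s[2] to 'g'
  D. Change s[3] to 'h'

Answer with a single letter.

Option A: s[1]='f'->'b', delta=(2-6)*3^4 mod 127 = 57, hash=58+57 mod 127 = 115
Option B: s[0]='j'->'c', delta=(3-10)*3^5 mod 127 = 77, hash=58+77 mod 127 = 8
Option C: s[2]='e'->'g', delta=(7-5)*3^3 mod 127 = 54, hash=58+54 mod 127 = 112 <-- target
Option D: s[3]='c'->'h', delta=(8-3)*3^2 mod 127 = 45, hash=58+45 mod 127 = 103

Answer: C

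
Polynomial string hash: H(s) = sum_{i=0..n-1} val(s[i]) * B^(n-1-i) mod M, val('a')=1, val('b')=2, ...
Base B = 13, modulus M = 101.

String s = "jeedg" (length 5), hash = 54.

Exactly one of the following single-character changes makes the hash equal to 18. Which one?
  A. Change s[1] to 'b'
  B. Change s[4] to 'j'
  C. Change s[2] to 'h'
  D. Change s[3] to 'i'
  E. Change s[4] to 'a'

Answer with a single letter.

Answer: D

Derivation:
Option A: s[1]='e'->'b', delta=(2-5)*13^3 mod 101 = 75, hash=54+75 mod 101 = 28
Option B: s[4]='g'->'j', delta=(10-7)*13^0 mod 101 = 3, hash=54+3 mod 101 = 57
Option C: s[2]='e'->'h', delta=(8-5)*13^2 mod 101 = 2, hash=54+2 mod 101 = 56
Option D: s[3]='d'->'i', delta=(9-4)*13^1 mod 101 = 65, hash=54+65 mod 101 = 18 <-- target
Option E: s[4]='g'->'a', delta=(1-7)*13^0 mod 101 = 95, hash=54+95 mod 101 = 48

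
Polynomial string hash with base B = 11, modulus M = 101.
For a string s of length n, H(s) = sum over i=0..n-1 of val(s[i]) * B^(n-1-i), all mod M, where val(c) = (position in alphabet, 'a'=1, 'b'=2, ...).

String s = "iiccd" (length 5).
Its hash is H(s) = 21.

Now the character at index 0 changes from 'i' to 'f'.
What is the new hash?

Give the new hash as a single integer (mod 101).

Answer: 33

Derivation:
val('i') = 9, val('f') = 6
Position k = 0, exponent = n-1-k = 4
B^4 mod M = 11^4 mod 101 = 97
Delta = (6 - 9) * 97 mod 101 = 12
New hash = (21 + 12) mod 101 = 33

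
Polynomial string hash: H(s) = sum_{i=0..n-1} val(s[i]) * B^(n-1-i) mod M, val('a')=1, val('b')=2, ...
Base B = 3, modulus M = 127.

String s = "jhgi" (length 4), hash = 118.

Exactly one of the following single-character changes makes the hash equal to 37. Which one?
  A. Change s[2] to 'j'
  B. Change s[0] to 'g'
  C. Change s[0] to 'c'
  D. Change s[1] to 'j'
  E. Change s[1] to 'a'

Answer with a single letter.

Option A: s[2]='g'->'j', delta=(10-7)*3^1 mod 127 = 9, hash=118+9 mod 127 = 0
Option B: s[0]='j'->'g', delta=(7-10)*3^3 mod 127 = 46, hash=118+46 mod 127 = 37 <-- target
Option C: s[0]='j'->'c', delta=(3-10)*3^3 mod 127 = 65, hash=118+65 mod 127 = 56
Option D: s[1]='h'->'j', delta=(10-8)*3^2 mod 127 = 18, hash=118+18 mod 127 = 9
Option E: s[1]='h'->'a', delta=(1-8)*3^2 mod 127 = 64, hash=118+64 mod 127 = 55

Answer: B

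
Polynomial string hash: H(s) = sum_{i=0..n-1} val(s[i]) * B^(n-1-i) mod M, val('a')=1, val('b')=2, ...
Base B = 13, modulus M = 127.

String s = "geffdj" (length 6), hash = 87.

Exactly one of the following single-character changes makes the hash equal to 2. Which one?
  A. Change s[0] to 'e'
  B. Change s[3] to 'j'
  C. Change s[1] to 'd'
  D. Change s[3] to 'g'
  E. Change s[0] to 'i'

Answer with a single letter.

Answer: D

Derivation:
Option A: s[0]='g'->'e', delta=(5-7)*13^5 mod 127 = 110, hash=87+110 mod 127 = 70
Option B: s[3]='f'->'j', delta=(10-6)*13^2 mod 127 = 41, hash=87+41 mod 127 = 1
Option C: s[1]='e'->'d', delta=(4-5)*13^4 mod 127 = 14, hash=87+14 mod 127 = 101
Option D: s[3]='f'->'g', delta=(7-6)*13^2 mod 127 = 42, hash=87+42 mod 127 = 2 <-- target
Option E: s[0]='g'->'i', delta=(9-7)*13^5 mod 127 = 17, hash=87+17 mod 127 = 104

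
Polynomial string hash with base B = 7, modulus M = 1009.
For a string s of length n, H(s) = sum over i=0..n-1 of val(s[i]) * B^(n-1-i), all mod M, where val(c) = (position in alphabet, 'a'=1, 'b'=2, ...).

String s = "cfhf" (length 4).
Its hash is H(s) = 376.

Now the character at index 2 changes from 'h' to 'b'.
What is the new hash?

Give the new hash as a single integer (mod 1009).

Answer: 334

Derivation:
val('h') = 8, val('b') = 2
Position k = 2, exponent = n-1-k = 1
B^1 mod M = 7^1 mod 1009 = 7
Delta = (2 - 8) * 7 mod 1009 = 967
New hash = (376 + 967) mod 1009 = 334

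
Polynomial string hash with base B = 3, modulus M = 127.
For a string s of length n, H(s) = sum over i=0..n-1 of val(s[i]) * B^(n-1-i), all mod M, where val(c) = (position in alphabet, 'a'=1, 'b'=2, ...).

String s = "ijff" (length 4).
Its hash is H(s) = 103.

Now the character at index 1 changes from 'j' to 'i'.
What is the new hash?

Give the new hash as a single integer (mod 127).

val('j') = 10, val('i') = 9
Position k = 1, exponent = n-1-k = 2
B^2 mod M = 3^2 mod 127 = 9
Delta = (9 - 10) * 9 mod 127 = 118
New hash = (103 + 118) mod 127 = 94

Answer: 94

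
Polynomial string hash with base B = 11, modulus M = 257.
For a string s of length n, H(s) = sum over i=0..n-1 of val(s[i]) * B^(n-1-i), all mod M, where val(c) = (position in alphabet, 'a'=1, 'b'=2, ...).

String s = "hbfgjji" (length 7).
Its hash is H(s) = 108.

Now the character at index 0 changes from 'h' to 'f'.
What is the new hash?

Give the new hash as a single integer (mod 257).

val('h') = 8, val('f') = 6
Position k = 0, exponent = n-1-k = 6
B^6 mod M = 11^6 mod 257 = 60
Delta = (6 - 8) * 60 mod 257 = 137
New hash = (108 + 137) mod 257 = 245

Answer: 245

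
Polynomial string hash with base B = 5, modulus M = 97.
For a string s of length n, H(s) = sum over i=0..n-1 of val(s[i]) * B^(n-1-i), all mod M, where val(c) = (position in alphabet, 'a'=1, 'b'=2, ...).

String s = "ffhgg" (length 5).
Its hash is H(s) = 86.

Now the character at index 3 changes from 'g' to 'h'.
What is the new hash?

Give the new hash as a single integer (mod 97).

val('g') = 7, val('h') = 8
Position k = 3, exponent = n-1-k = 1
B^1 mod M = 5^1 mod 97 = 5
Delta = (8 - 7) * 5 mod 97 = 5
New hash = (86 + 5) mod 97 = 91

Answer: 91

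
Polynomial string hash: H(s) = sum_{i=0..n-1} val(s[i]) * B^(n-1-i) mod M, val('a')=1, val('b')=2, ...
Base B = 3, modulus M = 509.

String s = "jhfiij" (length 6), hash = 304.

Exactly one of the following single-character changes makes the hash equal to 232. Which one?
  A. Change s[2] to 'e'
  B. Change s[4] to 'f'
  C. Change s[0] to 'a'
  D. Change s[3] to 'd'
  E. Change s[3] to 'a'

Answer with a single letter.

Option A: s[2]='f'->'e', delta=(5-6)*3^3 mod 509 = 482, hash=304+482 mod 509 = 277
Option B: s[4]='i'->'f', delta=(6-9)*3^1 mod 509 = 500, hash=304+500 mod 509 = 295
Option C: s[0]='j'->'a', delta=(1-10)*3^5 mod 509 = 358, hash=304+358 mod 509 = 153
Option D: s[3]='i'->'d', delta=(4-9)*3^2 mod 509 = 464, hash=304+464 mod 509 = 259
Option E: s[3]='i'->'a', delta=(1-9)*3^2 mod 509 = 437, hash=304+437 mod 509 = 232 <-- target

Answer: E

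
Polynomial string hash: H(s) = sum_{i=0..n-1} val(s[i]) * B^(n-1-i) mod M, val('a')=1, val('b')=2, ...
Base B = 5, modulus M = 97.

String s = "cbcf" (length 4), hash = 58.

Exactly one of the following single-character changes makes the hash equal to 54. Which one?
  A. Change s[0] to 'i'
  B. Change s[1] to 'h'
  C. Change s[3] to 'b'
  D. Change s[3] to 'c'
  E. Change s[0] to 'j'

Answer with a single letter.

Answer: C

Derivation:
Option A: s[0]='c'->'i', delta=(9-3)*5^3 mod 97 = 71, hash=58+71 mod 97 = 32
Option B: s[1]='b'->'h', delta=(8-2)*5^2 mod 97 = 53, hash=58+53 mod 97 = 14
Option C: s[3]='f'->'b', delta=(2-6)*5^0 mod 97 = 93, hash=58+93 mod 97 = 54 <-- target
Option D: s[3]='f'->'c', delta=(3-6)*5^0 mod 97 = 94, hash=58+94 mod 97 = 55
Option E: s[0]='c'->'j', delta=(10-3)*5^3 mod 97 = 2, hash=58+2 mod 97 = 60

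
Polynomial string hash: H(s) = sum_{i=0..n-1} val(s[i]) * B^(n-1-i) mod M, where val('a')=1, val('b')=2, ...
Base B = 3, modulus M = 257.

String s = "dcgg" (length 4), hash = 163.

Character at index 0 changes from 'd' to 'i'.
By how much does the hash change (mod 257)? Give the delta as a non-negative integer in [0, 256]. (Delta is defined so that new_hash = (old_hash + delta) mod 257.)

Delta formula: (val(new) - val(old)) * B^(n-1-k) mod M
  val('i') - val('d') = 9 - 4 = 5
  B^(n-1-k) = 3^3 mod 257 = 27
  Delta = 5 * 27 mod 257 = 135

Answer: 135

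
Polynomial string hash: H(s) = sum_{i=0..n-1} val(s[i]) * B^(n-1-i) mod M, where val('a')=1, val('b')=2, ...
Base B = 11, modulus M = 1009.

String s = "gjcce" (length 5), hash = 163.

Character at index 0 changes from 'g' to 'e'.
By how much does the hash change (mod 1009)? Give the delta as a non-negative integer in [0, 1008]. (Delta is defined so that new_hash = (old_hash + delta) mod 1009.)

Answer: 988

Derivation:
Delta formula: (val(new) - val(old)) * B^(n-1-k) mod M
  val('e') - val('g') = 5 - 7 = -2
  B^(n-1-k) = 11^4 mod 1009 = 515
  Delta = -2 * 515 mod 1009 = 988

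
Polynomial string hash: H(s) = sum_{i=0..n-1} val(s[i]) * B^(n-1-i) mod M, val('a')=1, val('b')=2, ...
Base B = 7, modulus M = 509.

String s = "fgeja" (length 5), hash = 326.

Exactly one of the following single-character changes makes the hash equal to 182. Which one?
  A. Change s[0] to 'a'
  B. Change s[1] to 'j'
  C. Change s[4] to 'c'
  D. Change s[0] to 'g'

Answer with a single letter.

Answer: D

Derivation:
Option A: s[0]='f'->'a', delta=(1-6)*7^4 mod 509 = 211, hash=326+211 mod 509 = 28
Option B: s[1]='g'->'j', delta=(10-7)*7^3 mod 509 = 11, hash=326+11 mod 509 = 337
Option C: s[4]='a'->'c', delta=(3-1)*7^0 mod 509 = 2, hash=326+2 mod 509 = 328
Option D: s[0]='f'->'g', delta=(7-6)*7^4 mod 509 = 365, hash=326+365 mod 509 = 182 <-- target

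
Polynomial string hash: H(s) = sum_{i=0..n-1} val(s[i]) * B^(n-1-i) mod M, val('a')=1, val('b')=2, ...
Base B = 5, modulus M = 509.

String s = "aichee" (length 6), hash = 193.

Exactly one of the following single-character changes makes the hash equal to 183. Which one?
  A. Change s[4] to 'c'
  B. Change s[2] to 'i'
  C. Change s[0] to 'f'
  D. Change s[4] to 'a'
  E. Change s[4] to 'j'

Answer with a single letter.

Option A: s[4]='e'->'c', delta=(3-5)*5^1 mod 509 = 499, hash=193+499 mod 509 = 183 <-- target
Option B: s[2]='c'->'i', delta=(9-3)*5^3 mod 509 = 241, hash=193+241 mod 509 = 434
Option C: s[0]='a'->'f', delta=(6-1)*5^5 mod 509 = 355, hash=193+355 mod 509 = 39
Option D: s[4]='e'->'a', delta=(1-5)*5^1 mod 509 = 489, hash=193+489 mod 509 = 173
Option E: s[4]='e'->'j', delta=(10-5)*5^1 mod 509 = 25, hash=193+25 mod 509 = 218

Answer: A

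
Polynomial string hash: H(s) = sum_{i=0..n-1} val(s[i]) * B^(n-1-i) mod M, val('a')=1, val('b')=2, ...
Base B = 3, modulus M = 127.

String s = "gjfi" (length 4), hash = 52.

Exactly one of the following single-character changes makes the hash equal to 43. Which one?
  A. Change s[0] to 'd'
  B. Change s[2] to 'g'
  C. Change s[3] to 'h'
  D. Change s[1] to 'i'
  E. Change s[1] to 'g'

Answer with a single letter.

Option A: s[0]='g'->'d', delta=(4-7)*3^3 mod 127 = 46, hash=52+46 mod 127 = 98
Option B: s[2]='f'->'g', delta=(7-6)*3^1 mod 127 = 3, hash=52+3 mod 127 = 55
Option C: s[3]='i'->'h', delta=(8-9)*3^0 mod 127 = 126, hash=52+126 mod 127 = 51
Option D: s[1]='j'->'i', delta=(9-10)*3^2 mod 127 = 118, hash=52+118 mod 127 = 43 <-- target
Option E: s[1]='j'->'g', delta=(7-10)*3^2 mod 127 = 100, hash=52+100 mod 127 = 25

Answer: D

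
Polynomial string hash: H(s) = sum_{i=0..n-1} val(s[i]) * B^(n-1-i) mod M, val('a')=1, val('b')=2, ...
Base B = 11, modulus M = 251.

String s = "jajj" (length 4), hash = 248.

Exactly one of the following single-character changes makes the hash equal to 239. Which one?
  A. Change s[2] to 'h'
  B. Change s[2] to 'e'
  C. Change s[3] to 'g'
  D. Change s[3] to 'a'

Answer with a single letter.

Option A: s[2]='j'->'h', delta=(8-10)*11^1 mod 251 = 229, hash=248+229 mod 251 = 226
Option B: s[2]='j'->'e', delta=(5-10)*11^1 mod 251 = 196, hash=248+196 mod 251 = 193
Option C: s[3]='j'->'g', delta=(7-10)*11^0 mod 251 = 248, hash=248+248 mod 251 = 245
Option D: s[3]='j'->'a', delta=(1-10)*11^0 mod 251 = 242, hash=248+242 mod 251 = 239 <-- target

Answer: D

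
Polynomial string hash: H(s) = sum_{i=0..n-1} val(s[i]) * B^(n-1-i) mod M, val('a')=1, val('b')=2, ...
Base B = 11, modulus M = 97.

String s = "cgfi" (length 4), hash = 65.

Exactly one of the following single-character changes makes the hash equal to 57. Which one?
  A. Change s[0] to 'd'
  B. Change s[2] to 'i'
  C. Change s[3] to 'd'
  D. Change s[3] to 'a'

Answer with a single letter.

Option A: s[0]='c'->'d', delta=(4-3)*11^3 mod 97 = 70, hash=65+70 mod 97 = 38
Option B: s[2]='f'->'i', delta=(9-6)*11^1 mod 97 = 33, hash=65+33 mod 97 = 1
Option C: s[3]='i'->'d', delta=(4-9)*11^0 mod 97 = 92, hash=65+92 mod 97 = 60
Option D: s[3]='i'->'a', delta=(1-9)*11^0 mod 97 = 89, hash=65+89 mod 97 = 57 <-- target

Answer: D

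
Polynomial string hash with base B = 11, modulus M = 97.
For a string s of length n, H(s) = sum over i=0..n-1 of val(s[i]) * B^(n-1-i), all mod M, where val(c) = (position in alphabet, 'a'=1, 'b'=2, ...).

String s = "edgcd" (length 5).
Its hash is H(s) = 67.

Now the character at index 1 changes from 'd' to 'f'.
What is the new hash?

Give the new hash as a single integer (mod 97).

val('d') = 4, val('f') = 6
Position k = 1, exponent = n-1-k = 3
B^3 mod M = 11^3 mod 97 = 70
Delta = (6 - 4) * 70 mod 97 = 43
New hash = (67 + 43) mod 97 = 13

Answer: 13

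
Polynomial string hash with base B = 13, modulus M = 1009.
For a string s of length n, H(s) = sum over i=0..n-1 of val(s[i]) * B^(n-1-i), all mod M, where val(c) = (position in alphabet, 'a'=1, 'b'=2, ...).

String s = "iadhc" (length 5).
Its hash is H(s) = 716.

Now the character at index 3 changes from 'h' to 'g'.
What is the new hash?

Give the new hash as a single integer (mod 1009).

val('h') = 8, val('g') = 7
Position k = 3, exponent = n-1-k = 1
B^1 mod M = 13^1 mod 1009 = 13
Delta = (7 - 8) * 13 mod 1009 = 996
New hash = (716 + 996) mod 1009 = 703

Answer: 703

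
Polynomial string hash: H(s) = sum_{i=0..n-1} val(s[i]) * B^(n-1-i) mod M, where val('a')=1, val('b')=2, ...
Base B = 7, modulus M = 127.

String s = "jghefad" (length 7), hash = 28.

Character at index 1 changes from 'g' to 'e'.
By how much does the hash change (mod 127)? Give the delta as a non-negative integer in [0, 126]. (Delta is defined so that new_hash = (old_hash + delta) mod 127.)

Answer: 41

Derivation:
Delta formula: (val(new) - val(old)) * B^(n-1-k) mod M
  val('e') - val('g') = 5 - 7 = -2
  B^(n-1-k) = 7^5 mod 127 = 43
  Delta = -2 * 43 mod 127 = 41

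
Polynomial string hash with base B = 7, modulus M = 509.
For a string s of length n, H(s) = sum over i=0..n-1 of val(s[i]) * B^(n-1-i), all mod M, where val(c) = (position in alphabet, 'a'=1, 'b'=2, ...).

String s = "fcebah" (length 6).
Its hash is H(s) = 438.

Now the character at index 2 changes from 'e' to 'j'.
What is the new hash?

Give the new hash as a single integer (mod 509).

val('e') = 5, val('j') = 10
Position k = 2, exponent = n-1-k = 3
B^3 mod M = 7^3 mod 509 = 343
Delta = (10 - 5) * 343 mod 509 = 188
New hash = (438 + 188) mod 509 = 117

Answer: 117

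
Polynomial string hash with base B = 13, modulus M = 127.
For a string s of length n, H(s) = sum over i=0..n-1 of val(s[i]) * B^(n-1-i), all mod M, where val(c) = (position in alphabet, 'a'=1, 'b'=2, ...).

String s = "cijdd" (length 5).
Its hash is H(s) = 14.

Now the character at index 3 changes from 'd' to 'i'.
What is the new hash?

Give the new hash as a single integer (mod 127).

val('d') = 4, val('i') = 9
Position k = 3, exponent = n-1-k = 1
B^1 mod M = 13^1 mod 127 = 13
Delta = (9 - 4) * 13 mod 127 = 65
New hash = (14 + 65) mod 127 = 79

Answer: 79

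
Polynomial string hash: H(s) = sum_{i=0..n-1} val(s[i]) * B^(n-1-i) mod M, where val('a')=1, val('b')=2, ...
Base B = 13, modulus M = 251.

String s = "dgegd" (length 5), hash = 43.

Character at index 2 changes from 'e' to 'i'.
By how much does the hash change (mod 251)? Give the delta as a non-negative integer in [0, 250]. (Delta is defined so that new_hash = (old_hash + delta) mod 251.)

Delta formula: (val(new) - val(old)) * B^(n-1-k) mod M
  val('i') - val('e') = 9 - 5 = 4
  B^(n-1-k) = 13^2 mod 251 = 169
  Delta = 4 * 169 mod 251 = 174

Answer: 174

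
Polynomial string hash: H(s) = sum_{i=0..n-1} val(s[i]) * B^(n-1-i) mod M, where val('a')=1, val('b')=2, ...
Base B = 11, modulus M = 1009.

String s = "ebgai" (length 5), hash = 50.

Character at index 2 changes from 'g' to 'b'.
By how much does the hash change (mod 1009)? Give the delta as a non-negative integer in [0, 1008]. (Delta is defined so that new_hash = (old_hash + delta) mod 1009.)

Answer: 404

Derivation:
Delta formula: (val(new) - val(old)) * B^(n-1-k) mod M
  val('b') - val('g') = 2 - 7 = -5
  B^(n-1-k) = 11^2 mod 1009 = 121
  Delta = -5 * 121 mod 1009 = 404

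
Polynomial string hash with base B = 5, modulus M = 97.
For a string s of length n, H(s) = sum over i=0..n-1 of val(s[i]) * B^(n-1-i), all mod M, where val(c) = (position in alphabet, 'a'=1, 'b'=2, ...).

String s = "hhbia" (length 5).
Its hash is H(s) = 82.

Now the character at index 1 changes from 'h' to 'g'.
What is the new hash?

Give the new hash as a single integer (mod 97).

val('h') = 8, val('g') = 7
Position k = 1, exponent = n-1-k = 3
B^3 mod M = 5^3 mod 97 = 28
Delta = (7 - 8) * 28 mod 97 = 69
New hash = (82 + 69) mod 97 = 54

Answer: 54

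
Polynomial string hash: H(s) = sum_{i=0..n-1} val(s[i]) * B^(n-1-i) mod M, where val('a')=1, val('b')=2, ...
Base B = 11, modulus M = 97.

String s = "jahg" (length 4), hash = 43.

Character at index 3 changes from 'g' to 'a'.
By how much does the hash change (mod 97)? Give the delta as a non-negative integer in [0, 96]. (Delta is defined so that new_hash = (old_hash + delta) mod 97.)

Delta formula: (val(new) - val(old)) * B^(n-1-k) mod M
  val('a') - val('g') = 1 - 7 = -6
  B^(n-1-k) = 11^0 mod 97 = 1
  Delta = -6 * 1 mod 97 = 91

Answer: 91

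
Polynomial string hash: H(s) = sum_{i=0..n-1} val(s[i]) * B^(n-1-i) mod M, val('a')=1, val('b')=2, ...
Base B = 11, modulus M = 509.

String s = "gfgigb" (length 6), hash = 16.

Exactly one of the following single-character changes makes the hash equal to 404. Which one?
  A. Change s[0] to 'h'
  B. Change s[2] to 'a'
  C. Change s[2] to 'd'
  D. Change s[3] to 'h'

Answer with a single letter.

Answer: D

Derivation:
Option A: s[0]='g'->'h', delta=(8-7)*11^5 mod 509 = 207, hash=16+207 mod 509 = 223
Option B: s[2]='g'->'a', delta=(1-7)*11^3 mod 509 = 158, hash=16+158 mod 509 = 174
Option C: s[2]='g'->'d', delta=(4-7)*11^3 mod 509 = 79, hash=16+79 mod 509 = 95
Option D: s[3]='i'->'h', delta=(8-9)*11^2 mod 509 = 388, hash=16+388 mod 509 = 404 <-- target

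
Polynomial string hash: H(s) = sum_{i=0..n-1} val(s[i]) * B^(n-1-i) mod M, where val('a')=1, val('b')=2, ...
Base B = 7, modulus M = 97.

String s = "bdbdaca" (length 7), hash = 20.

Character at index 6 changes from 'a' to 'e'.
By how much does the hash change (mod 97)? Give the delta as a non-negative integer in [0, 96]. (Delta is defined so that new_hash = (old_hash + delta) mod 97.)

Answer: 4

Derivation:
Delta formula: (val(new) - val(old)) * B^(n-1-k) mod M
  val('e') - val('a') = 5 - 1 = 4
  B^(n-1-k) = 7^0 mod 97 = 1
  Delta = 4 * 1 mod 97 = 4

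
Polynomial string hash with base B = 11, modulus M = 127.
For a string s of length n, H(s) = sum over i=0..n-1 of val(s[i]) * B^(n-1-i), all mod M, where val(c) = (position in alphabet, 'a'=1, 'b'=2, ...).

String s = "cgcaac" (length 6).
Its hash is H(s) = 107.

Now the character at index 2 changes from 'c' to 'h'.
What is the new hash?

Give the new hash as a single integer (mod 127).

Answer: 31

Derivation:
val('c') = 3, val('h') = 8
Position k = 2, exponent = n-1-k = 3
B^3 mod M = 11^3 mod 127 = 61
Delta = (8 - 3) * 61 mod 127 = 51
New hash = (107 + 51) mod 127 = 31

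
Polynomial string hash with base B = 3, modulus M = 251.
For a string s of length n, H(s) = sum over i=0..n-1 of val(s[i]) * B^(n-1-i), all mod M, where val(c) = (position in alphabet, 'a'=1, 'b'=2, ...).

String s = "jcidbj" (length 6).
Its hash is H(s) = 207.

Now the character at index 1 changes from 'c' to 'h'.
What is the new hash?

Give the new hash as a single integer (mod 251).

val('c') = 3, val('h') = 8
Position k = 1, exponent = n-1-k = 4
B^4 mod M = 3^4 mod 251 = 81
Delta = (8 - 3) * 81 mod 251 = 154
New hash = (207 + 154) mod 251 = 110

Answer: 110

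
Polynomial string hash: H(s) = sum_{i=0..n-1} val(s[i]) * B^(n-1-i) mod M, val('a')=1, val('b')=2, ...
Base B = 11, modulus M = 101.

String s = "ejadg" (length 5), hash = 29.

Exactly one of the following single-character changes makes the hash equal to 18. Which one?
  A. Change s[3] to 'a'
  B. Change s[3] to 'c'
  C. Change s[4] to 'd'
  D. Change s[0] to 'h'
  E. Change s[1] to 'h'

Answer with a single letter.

Answer: B

Derivation:
Option A: s[3]='d'->'a', delta=(1-4)*11^1 mod 101 = 68, hash=29+68 mod 101 = 97
Option B: s[3]='d'->'c', delta=(3-4)*11^1 mod 101 = 90, hash=29+90 mod 101 = 18 <-- target
Option C: s[4]='g'->'d', delta=(4-7)*11^0 mod 101 = 98, hash=29+98 mod 101 = 26
Option D: s[0]='e'->'h', delta=(8-5)*11^4 mod 101 = 89, hash=29+89 mod 101 = 17
Option E: s[1]='j'->'h', delta=(8-10)*11^3 mod 101 = 65, hash=29+65 mod 101 = 94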